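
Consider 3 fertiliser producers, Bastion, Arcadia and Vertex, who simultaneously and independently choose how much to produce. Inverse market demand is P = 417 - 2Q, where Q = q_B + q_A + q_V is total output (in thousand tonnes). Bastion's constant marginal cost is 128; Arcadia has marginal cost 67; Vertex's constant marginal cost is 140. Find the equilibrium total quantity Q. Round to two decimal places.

Bastion's profit: π_B = (417 - 2Q)q_B - (128q_B). Setting ∂π_B/∂q_B = 0: 289 - 4q_B - 2(q_A + q_V) = 0.
Arcadia's first-order condition: 350 - 4q_A - 2(q_B + q_V) = 0.
Vertex's profit: π_V = (417 - 2Q)q_V - (140q_V). Setting ∂π_V/∂q_V = 0: 277 - 4q_V - 2(q_B + q_A) = 0.
Adding the 3 first-order conditions: 916 − 8Q = 0, so Q = 229/2.
Back-substituting: q_B = (289 − 229)/2 = 30, q_A = (350 − 229)/2 = 121/2, q_V = (277 − 229)/2 = 24.
Total output Q = 30 + 121/2 + 24 = 229/2.

114.50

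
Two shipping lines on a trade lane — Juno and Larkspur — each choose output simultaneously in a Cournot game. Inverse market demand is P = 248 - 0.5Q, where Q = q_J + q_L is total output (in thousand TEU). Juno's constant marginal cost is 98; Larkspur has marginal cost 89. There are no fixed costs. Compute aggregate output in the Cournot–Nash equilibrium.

Juno's profit: π_J = (248 - 0.5Q)q_J - (98q_J). Setting ∂π_J/∂q_J = 0: 150 - q_J - (1/2)(q_L) = 0.
Larkspur's first-order condition: 159 - q_L - (1/2)(q_J) = 0.
Best responses: q_J = (150 - (1/2)q_L), q_L = (159 - (1/2)q_J).
Solving the pair: q_J = 94, q_L = 112.
Total output Q = 94 + 112 = 206.

206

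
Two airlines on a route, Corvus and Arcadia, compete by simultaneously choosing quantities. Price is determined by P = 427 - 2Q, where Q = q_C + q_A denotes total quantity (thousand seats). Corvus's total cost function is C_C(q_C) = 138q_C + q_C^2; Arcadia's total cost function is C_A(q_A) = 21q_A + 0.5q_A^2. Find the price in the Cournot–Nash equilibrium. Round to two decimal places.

235.38

Corvus's profit: π_C = (427 - 2Q)q_C - (138q_C + q_C²). Setting ∂π_C/∂q_C = 0: 289 - 6q_C - 2(q_A) = 0.
Arcadia's first-order condition: 406 - 5q_A - 2(q_C) = 0.
Best responses: q_C = (289 - 2q_A)/6, q_A = (406 - 2q_C)/5.
Substituting one into the other gives q_C = 633/26 and q_A = 929/13.
Total output Q = 95.8077, so price P = 427 - 2·95.8077 = 235.3846.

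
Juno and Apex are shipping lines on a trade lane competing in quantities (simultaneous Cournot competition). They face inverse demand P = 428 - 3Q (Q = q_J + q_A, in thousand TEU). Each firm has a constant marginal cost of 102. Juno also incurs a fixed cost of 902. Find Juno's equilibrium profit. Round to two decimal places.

Each firm earns π_i = (428 - 3Q)q_i - 102q_i.
Setting ∂π_i/∂q_i = 0 with rivals' quantities fixed: 326 - 6q_i - 3q_j = 0.
By symmetry each firm produces the same amount; substituting q_j = q_i yields q_i = 326/9.
Price P = 428 - 3·(652/9) = 632/3.
Juno's profit: (632/3 - 102)·(326/9) - 902 = 3034.1481.

3034.15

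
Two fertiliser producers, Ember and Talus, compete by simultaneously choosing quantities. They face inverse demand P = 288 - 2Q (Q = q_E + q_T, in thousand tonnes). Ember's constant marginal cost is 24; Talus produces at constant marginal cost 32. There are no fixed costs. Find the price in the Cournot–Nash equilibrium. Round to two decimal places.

Ember's profit: π_E = (288 - 2Q)q_E - (24q_E). Setting ∂π_E/∂q_E = 0: 264 - 4q_E - 2(q_T) = 0.
Talus's first-order condition: 256 - 4q_T - 2(q_E) = 0.
Best responses: q_E = (264 - 2q_T)/4, q_T = (256 - 2q_E)/4.
Solving the pair: q_E = 136/3, q_T = 124/3.
Total output Q = 260/3, so price P = 288 - 2·(260/3) = 344/3.

114.67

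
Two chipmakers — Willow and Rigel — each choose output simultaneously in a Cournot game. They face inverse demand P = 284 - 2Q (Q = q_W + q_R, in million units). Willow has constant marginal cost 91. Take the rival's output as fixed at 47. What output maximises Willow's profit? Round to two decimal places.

24.75

With the rival's output fixed at 47, Willow's profit is π_W = (284 - 2·47 - 2q_W)q_W - (91q_W) = (190 - 2q_W)q_W - (91q_W).
∂π_W/∂q_W = 99 - 4q_W = 0, so q_W = 99/4.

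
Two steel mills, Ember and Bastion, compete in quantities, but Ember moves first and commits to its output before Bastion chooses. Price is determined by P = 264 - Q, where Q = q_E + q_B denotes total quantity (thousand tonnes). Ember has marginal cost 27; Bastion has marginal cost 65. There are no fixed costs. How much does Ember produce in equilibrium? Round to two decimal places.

137.50

The follower Bastion best-responds to any q_E: π_B = (264 - Q)q_B - 65q_B.
Setting the follower's marginal profit to zero, 199 - q_E - 2q_B = 0, i.e. q_B = (199 - q_E)/2.
Ember substitutes q_B(q_E) into its own profit: π_E = q_E(264 - q_E - (199 - q_E)/2) - 27q_E = (329/2 - (1/2)q_E)q_E - 27q_E.
Leader FOC: 275/2 - q_E = 0, so q_E = 275/2.
Then q_B = (199 - 275/2)/2 = 123/4.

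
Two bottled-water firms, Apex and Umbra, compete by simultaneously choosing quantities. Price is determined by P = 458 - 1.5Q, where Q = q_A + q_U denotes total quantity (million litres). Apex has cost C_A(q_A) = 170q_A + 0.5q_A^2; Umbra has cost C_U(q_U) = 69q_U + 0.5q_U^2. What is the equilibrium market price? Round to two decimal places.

273.36

Apex's profit: π_A = (458 - 1.5Q)q_A - (170q_A + (1/2)q_A²). Setting ∂π_A/∂q_A = 0: 288 - 4q_A - (3/2)(q_U) = 0.
Umbra's first-order condition: 389 - 4q_U - (3/2)(q_A) = 0.
Rearranging gives the reaction functions q_A = (288 - (3/2)q_U)/4 and q_U = (389 - (3/2)q_A)/4.
Substituting one into the other gives q_A = 41.3455 and q_U = 81.7455.
Total output Q = 1354/11, so price P = 458 - (3/2)·(1354/11) = 273.3636.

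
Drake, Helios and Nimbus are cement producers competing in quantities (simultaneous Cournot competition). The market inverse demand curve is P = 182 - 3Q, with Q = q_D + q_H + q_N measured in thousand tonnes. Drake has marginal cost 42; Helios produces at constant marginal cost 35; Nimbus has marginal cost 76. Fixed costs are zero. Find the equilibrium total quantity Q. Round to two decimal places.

32.75

Drake's profit: π_D = (182 - 3Q)q_D - (42q_D). Setting ∂π_D/∂q_D = 0: 140 - 6q_D - 3(q_H + q_N) = 0.
Helios's profit: π_H = (182 - 3Q)q_H - (35q_H). Setting ∂π_H/∂q_H = 0: 147 - 6q_H - 3(q_D + q_N) = 0.
Nimbus's profit: π_N = (182 - 3Q)q_N - (76q_N). Setting ∂π_N/∂q_N = 0: 106 - 6q_N - 3(q_D + q_H) = 0.
Adding the 3 conditions: 393 − 6Q − 6Q = 0, i.e. Q = 131/4.
Back-substituting: q_D = (140 − 393/4)/3 = 167/12, q_H = (147 − 393/4)/3 = 65/4, q_N = (106 − 393/4)/3 = 31/12.
Total output Q = 167/12 + 65/4 + 31/12 = 131/4.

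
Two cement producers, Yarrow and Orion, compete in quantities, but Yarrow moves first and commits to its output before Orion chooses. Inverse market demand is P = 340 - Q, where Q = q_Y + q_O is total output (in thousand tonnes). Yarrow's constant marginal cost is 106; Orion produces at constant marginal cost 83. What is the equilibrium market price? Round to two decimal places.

158.75

The follower Orion best-responds to any q_Y: π_O = (340 - Q)q_O - 83q_O.
Setting the follower's marginal profit to zero, 257 - q_Y - 2q_O = 0, i.e. q_O = (257 - q_Y)/2.
Yarrow substitutes q_O(q_Y) into its own profit: π_Y = q_Y(340 - q_Y - (257 - q_Y)/2) - 106q_Y = (423/2 - (1/2)q_Y)q_Y - 106q_Y.
Leader FOC: 211/2 - q_Y = 0, so q_Y = 211/2.
Then q_O = (257 - 211/2)/2 = 303/4.
Total output Q = 725/4, so price P = 340 - 725/4 = 635/4.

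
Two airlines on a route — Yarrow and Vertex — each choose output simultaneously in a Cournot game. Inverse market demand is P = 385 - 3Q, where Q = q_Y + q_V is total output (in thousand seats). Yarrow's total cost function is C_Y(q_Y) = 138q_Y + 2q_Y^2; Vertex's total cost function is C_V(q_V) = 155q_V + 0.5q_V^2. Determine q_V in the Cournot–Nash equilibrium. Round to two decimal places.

25.56

Yarrow's profit: π_Y = (385 - 3Q)q_Y - (138q_Y + 2q_Y²). Setting ∂π_Y/∂q_Y = 0: 247 - 10q_Y - 3(q_V) = 0.
Vertex's profit: π_V = (385 - 3Q)q_V - (155q_V + (1/2)q_V²). Setting ∂π_V/∂q_V = 0: 230 - 7q_V - 3(q_Y) = 0.
Rearranging gives the reaction functions q_Y = (247 - 3q_V)/10 and q_V = (230 - 3q_Y)/7.
Solving the pair: q_Y = 1039/61, q_V = 1559/61.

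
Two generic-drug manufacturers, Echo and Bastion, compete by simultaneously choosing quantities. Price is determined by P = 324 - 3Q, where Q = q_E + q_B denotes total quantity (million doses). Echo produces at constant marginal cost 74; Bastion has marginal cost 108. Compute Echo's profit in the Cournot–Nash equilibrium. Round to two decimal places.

Echo's profit: π_E = (324 - 3Q)q_E - (74q_E). Setting ∂π_E/∂q_E = 0: 250 - 6q_E - 3(q_B) = 0.
Bastion's profit: π_B = (324 - 3Q)q_B - (108q_B). Setting ∂π_B/∂q_B = 0: 216 - 6q_B - 3(q_E) = 0.
Best responses: q_E = (250 - 3q_B)/6, q_B = (216 - 3q_E)/6.
Substituting one into the other gives q_E = 284/9 and q_B = 182/9.
Price P = 324 - 3·(466/9) = 506/3.
Echo's profit: (506/3 - 74)·(284/9) = 2987.2593.

2987.26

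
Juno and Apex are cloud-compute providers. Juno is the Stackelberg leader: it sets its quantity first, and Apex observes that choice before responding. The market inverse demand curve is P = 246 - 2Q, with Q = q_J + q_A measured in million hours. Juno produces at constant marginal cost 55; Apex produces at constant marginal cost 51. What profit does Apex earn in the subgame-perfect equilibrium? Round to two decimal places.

1287.78

Solve by backward induction. Given q_J, the follower Apex maximises π_A = (246 - 2q_J - 2q_A)q_A - 51q_A.
Follower FOC: 195 - 2q_J - 4q_A = 0, so q_A(q_J) = (195 - 2q_J)/4.
The leader anticipates this reaction. Substituting into P = 246 - 2Q gives P = 297/2 - q_J, so π_J = (297/2 - q_J)q_J - 55q_J.
Leader FOC: 187/2 - 2q_J = 0, so q_J = 187/4.
Then q_A = (195 - 2·(187/4))/4 = 203/8.
Price P = 246 - 2·(577/8) = 407/4.
Apex's profit: (407/4 - 51)·(203/8) = 1287.7813.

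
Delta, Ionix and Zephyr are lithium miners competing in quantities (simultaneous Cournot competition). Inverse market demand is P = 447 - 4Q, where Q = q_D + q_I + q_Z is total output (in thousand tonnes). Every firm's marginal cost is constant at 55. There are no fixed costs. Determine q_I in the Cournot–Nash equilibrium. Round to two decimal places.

24.50

A representative firm's profit is π_i = q_i(447 - 4Q) - 55q_i.
Setting ∂π_i/∂q_i = 0 with rivals' quantities fixed: 392 - 8q_i - 4·Σ_{j≠i} q_j = 0.
With identical firms every q_j equals q_i, so Σ_{j≠i} q_j = 2q_i and 392 = 16q_i, giving q_i = 49/2.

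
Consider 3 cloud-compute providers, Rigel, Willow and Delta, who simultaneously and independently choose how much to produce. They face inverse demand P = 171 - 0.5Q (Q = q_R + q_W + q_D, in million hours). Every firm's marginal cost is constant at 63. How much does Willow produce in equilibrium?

54

A representative firm's profit is π_i = q_i(171 - 0.5Q) - 63q_i.
First-order condition (treating rivals' output as given): 108 - q_i - (1/2)·Σ_{j≠i} q_j = 0.
With identical firms every q_j equals q_i, so Σ_{j≠i} q_j = 2q_i and 108 = 2q_i, giving q_i = 54.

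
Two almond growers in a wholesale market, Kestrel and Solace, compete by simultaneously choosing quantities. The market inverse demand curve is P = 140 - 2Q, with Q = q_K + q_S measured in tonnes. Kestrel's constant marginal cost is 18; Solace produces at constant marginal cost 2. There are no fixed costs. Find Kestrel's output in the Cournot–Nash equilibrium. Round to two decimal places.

17.67

Kestrel's profit: π_K = (140 - 2Q)q_K - (18q_K). Setting ∂π_K/∂q_K = 0: 122 - 4q_K - 2(q_S) = 0.
Solace's profit: π_S = (140 - 2Q)q_S - (2q_S). Setting ∂π_S/∂q_S = 0: 138 - 4q_S - 2(q_K) = 0.
So q_K = (122 - 2q_S)/4 and q_S = (138 - 2q_K)/4.
Solving the pair: q_K = 53/3, q_S = 77/3.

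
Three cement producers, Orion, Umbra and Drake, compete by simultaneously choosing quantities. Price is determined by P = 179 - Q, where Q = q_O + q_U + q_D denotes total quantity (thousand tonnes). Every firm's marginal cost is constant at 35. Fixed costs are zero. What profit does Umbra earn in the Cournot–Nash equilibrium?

1296

A representative firm's profit is π_i = q_i(179 - Q) - 35q_i.
Setting ∂π_i/∂q_i = 0 with rivals' quantities fixed: 144 - 2q_i - Σ_{j≠i} q_j = 0.
By symmetry each firm produces the same amount; substituting Σ_{j≠i} q_j = 2q_i yields q_i = 144/4 = 36.
Price P = 179 - 108 = 71.
Umbra's profit: (71 - 35)·36 = 1296.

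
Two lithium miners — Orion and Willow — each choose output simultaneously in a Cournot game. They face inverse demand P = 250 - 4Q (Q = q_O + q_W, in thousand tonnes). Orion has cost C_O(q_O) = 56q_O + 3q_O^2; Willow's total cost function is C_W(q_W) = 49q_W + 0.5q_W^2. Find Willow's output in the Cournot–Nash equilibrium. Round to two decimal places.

18.53

Orion's profit: π_O = (250 - 4Q)q_O - (56q_O + 3q_O²). Setting ∂π_O/∂q_O = 0: 194 - 14q_O - 4(q_W) = 0.
Willow's first-order condition: 201 - 9q_W - 4(q_O) = 0.
Rearranging gives the reaction functions q_O = (194 - 4q_W)/14 and q_W = (201 - 4q_O)/9.
Substituting one into the other gives q_O = 471/55 and q_W = 1019/55.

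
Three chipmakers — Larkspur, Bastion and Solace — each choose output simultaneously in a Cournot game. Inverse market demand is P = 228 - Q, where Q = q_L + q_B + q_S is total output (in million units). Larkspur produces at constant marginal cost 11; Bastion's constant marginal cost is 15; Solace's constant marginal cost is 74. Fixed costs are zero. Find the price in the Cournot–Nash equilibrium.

82

Larkspur's profit: π_L = (228 - Q)q_L - (11q_L). Setting ∂π_L/∂q_L = 0: 217 - 2q_L - (q_B + q_S) = 0.
Bastion's first-order condition: 213 - 2q_B - (q_L + q_S) = 0.
Solace's profit: π_S = (228 - Q)q_S - (74q_S). Setting ∂π_S/∂q_S = 0: 154 - 2q_S - (q_L + q_B) = 0.
Summing all 3 equations gives 584 − 4Q = 0, hence Q = 146.
Back-substituting: q_L = (217 − 146) = 71, q_B = (213 − 146) = 67, q_S = (154 − 146) = 8.
Total output Q = 146, so price P = 228 - 146 = 82.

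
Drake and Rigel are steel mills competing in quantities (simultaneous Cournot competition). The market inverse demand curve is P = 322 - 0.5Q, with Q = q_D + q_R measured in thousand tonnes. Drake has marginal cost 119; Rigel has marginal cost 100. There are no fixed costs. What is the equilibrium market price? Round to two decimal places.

180.33

Drake's profit: π_D = (322 - 0.5Q)q_D - (119q_D). Setting ∂π_D/∂q_D = 0: 203 - q_D - (1/2)(q_R) = 0.
Rigel's first-order condition: 222 - q_R - (1/2)(q_D) = 0.
Best responses: q_D = (203 - (1/2)q_R), q_R = (222 - (1/2)q_D).
Solving the pair: q_D = 368/3, q_R = 482/3.
Total output Q = 850/3, so price P = 322 - (1/2)·(850/3) = 541/3.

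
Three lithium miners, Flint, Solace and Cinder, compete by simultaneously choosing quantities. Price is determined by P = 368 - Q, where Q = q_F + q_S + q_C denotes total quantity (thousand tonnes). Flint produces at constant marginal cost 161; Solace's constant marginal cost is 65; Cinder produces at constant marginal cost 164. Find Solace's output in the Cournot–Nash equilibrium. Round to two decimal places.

124.50

Flint's profit: π_F = (368 - Q)q_F - (161q_F). Setting ∂π_F/∂q_F = 0: 207 - 2q_F - (q_S + q_C) = 0.
Solace's first-order condition: 303 - 2q_S - (q_F + q_C) = 0.
Cinder's first-order condition: 204 - 2q_C - (q_F + q_S) = 0.
Adding the 3 conditions: 714 − 2Q − 2Q = 0, i.e. Q = 357/2.
Back-substituting: q_F = (207 − 357/2) = 57/2, q_S = (303 − 357/2) = 249/2, q_C = (204 − 357/2) = 51/2.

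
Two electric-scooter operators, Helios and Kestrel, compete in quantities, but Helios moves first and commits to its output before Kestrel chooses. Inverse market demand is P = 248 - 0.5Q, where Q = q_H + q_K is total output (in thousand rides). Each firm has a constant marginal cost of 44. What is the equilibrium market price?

95

The follower Kestrel best-responds to any q_H: π_K = (248 - 0.5Q)q_K - 44q_K.
∂π_K/∂q_K = 204 - (1/2)q_H - q_K = 0 gives the reaction function q_K = (204 - (1/2)q_H).
Helios substitutes q_K(q_H) into its own profit: π_H = q_H(248 - (1/2)q_H - (204 - (1/2)q_H)/2) - 44q_H = (146 - (1/4)q_H)q_H - 44q_H.
Leader FOC: 102 - (1/2)q_H = 0, so q_H = 204.
Then q_K = (204 - (1/2)·204) = 102.
Total output Q = 306, so price P = 248 - (1/2)·306 = 95.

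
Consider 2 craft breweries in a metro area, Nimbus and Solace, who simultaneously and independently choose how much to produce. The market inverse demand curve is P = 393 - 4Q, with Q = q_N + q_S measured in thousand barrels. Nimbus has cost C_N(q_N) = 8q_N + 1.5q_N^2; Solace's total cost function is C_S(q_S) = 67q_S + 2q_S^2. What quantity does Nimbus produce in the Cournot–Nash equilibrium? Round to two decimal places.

Nimbus's profit: π_N = (393 - 4Q)q_N - (8q_N + (3/2)q_N²). Setting ∂π_N/∂q_N = 0: 385 - 11q_N - 4(q_S) = 0.
Solace's first-order condition: 326 - 12q_S - 4(q_N) = 0.
Best responses: q_N = (385 - 4q_S)/11, q_S = (326 - 4q_N)/12.
Solving the pair: q_N = 829/29, q_S = 1023/58.

28.59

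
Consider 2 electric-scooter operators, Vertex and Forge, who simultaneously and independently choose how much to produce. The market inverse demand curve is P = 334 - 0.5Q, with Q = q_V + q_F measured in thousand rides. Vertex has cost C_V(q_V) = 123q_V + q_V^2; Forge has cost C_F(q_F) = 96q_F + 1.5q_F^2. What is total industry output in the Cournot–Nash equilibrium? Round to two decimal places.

113.49

Vertex's profit: π_V = (334 - 0.5Q)q_V - (123q_V + q_V²). Setting ∂π_V/∂q_V = 0: 211 - 3q_V - (1/2)(q_F) = 0.
Forge's first-order condition: 238 - 4q_F - (1/2)(q_V) = 0.
So q_V = (211 - (1/2)q_F)/3 and q_F = (238 - (1/2)q_V)/4.
Substituting one into the other gives q_V = 61.7021 and q_F = 51.7872.
Total output Q = 61.7021 + 51.7872 = 113.4894.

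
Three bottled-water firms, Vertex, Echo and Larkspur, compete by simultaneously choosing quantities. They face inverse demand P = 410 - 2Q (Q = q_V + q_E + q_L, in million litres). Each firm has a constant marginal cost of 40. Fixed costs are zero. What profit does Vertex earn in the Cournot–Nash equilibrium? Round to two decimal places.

4278.13

A representative firm's profit is π_i = q_i(410 - 2Q) - 40q_i.
Setting ∂π_i/∂q_i = 0 with rivals' quantities fixed: 370 - 4q_i - 2·Σ_{j≠i} q_j = 0.
With identical firms every q_j equals q_i, so Σ_{j≠i} q_j = 2q_i and 370 = 8q_i, giving q_i = 185/4.
Price P = 410 - 2·(555/4) = 265/2.
Vertex's profit: (265/2 - 40)·(185/4) = 4278.1250.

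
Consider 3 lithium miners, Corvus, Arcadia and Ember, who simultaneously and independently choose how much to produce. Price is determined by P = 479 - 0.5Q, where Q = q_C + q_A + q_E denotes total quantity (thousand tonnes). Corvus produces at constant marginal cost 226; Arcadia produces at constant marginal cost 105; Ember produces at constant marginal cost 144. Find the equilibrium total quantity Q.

Corvus's profit: π_C = (479 - 0.5Q)q_C - (226q_C). Setting ∂π_C/∂q_C = 0: 253 - q_C - (1/2)(q_A + q_E) = 0.
Arcadia's first-order condition: 374 - q_A - (1/2)(q_C + q_E) = 0.
Ember's first-order condition: 335 - q_E - (1/2)(q_C + q_A) = 0.
Adding the 3 conditions: 962 − Q − Q = 0, i.e. Q = 481.
Back-substituting: q_C = (253 − 481/2)/(1/2) = 25, q_A = (374 − 481/2)/(1/2) = 267, q_E = (335 − 481/2)/(1/2) = 189.
Total output Q = 25 + 267 + 189 = 481.

481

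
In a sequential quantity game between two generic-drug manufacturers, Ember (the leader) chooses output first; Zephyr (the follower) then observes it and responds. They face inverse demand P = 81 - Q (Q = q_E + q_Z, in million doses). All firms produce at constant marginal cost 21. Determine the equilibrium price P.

The follower Zephyr best-responds to any q_E: π_Z = (81 - Q)q_Z - 21q_Z.
Setting the follower's marginal profit to zero, 60 - q_E - 2q_Z = 0, i.e. q_Z = (60 - q_E)/2.
The leader anticipates this reaction. Substituting into P = 81 - Q gives P = 51 - (1/2)q_E, so π_E = (51 - (1/2)q_E)q_E - 21q_E.
The leader's first-order condition 30 - q_E = 0 yields q_E = 30.
Then q_Z = (60 - 30)/2 = 15.
Total output Q = 45, so price P = 81 - 45 = 36.

36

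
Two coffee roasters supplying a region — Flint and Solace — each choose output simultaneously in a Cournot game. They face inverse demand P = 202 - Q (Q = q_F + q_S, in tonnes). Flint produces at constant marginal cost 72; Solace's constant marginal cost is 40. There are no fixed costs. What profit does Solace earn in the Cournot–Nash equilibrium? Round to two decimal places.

4181.78

Flint's profit: π_F = (202 - Q)q_F - (72q_F). Setting ∂π_F/∂q_F = 0: 130 - 2q_F - (q_S) = 0.
Solace's first-order condition: 162 - 2q_S - (q_F) = 0.
Best responses: q_F = (130 - q_S)/2, q_S = (162 - q_F)/2.
Solving the pair: q_F = 98/3, q_S = 194/3.
Price P = 202 - 292/3 = 314/3.
Solace's profit: (314/3 - 40)·(194/3) = 4181.7778.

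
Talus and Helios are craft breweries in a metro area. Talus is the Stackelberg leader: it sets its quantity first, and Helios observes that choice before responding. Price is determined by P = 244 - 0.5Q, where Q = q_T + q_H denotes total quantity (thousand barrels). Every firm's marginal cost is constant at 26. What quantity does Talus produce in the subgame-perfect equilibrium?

218

Solve by backward induction. Given q_T, the follower Helios maximises π_H = (244 - (1/2)q_T - (1/2)q_H)q_H - 26q_H.
Follower FOC: 218 - (1/2)q_T - q_H = 0, so q_H(q_T) = (218 - (1/2)q_T).
Talus substitutes q_H(q_T) into its own profit: π_T = q_T(244 - (1/2)q_T - (218 - (1/2)q_T)/2) - 26q_T = (135 - (1/4)q_T)q_T - 26q_T.
The leader's first-order condition 109 - (1/2)q_T = 0 yields q_T = 218.
Then q_H = (218 - (1/2)·218) = 109.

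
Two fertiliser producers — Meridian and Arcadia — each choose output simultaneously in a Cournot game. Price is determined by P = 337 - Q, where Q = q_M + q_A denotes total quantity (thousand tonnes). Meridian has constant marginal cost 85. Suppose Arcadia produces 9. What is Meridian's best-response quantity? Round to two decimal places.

121.50

With the rival's output fixed at 9, Meridian's profit is π_M = (337 - 9 - q_M)q_M - (85q_M) = (328 - q_M)q_M - (85q_M).
∂π_M/∂q_M = 243 - 2q_M = 0, so q_M = 243/2.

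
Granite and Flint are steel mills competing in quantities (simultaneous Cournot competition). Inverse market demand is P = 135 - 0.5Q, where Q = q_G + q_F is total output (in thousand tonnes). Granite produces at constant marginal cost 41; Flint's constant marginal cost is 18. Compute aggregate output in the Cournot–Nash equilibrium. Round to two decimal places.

140.67

Granite's profit: π_G = (135 - 0.5Q)q_G - (41q_G). Setting ∂π_G/∂q_G = 0: 94 - q_G - (1/2)(q_F) = 0.
Flint's profit: π_F = (135 - 0.5Q)q_F - (18q_F). Setting ∂π_F/∂q_F = 0: 117 - q_F - (1/2)(q_G) = 0.
Rearranging gives the reaction functions q_G = (94 - (1/2)q_F) and q_F = (117 - (1/2)q_G).
Solving the pair: q_G = 142/3, q_F = 280/3.
Total output Q = 142/3 + 280/3 = 422/3.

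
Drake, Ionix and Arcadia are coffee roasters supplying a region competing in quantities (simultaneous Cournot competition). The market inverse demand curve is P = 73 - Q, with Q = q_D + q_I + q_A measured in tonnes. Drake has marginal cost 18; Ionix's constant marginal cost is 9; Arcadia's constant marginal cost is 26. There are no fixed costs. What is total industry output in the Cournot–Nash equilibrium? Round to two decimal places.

Drake's profit: π_D = (73 - Q)q_D - (18q_D). Setting ∂π_D/∂q_D = 0: 55 - 2q_D - (q_I + q_A) = 0.
Ionix's first-order condition: 64 - 2q_I - (q_D + q_A) = 0.
Arcadia's profit: π_A = (73 - Q)q_A - (26q_A). Setting ∂π_A/∂q_A = 0: 47 - 2q_A - (q_D + q_I) = 0.
Adding the 3 conditions: 166 − 2Q − 2Q = 0, i.e. Q = 83/2.
Back-substituting: q_D = (55 − 83/2) = 27/2, q_I = (64 − 83/2) = 45/2, q_A = (47 − 83/2) = 11/2.
Total output Q = 27/2 + 45/2 + 11/2 = 83/2.

41.50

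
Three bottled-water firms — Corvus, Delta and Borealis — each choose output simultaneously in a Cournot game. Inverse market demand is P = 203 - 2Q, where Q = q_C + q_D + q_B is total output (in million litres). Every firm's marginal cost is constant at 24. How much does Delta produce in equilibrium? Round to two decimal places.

Each firm earns π_i = (203 - 2Q)q_i - 24q_i.
First-order condition (treating rivals' output as given): 179 - 4q_i - 2·Σ_{j≠i} q_j = 0.
By symmetry each firm produces the same amount; substituting Σ_{j≠i} q_j = 2q_i yields q_i = 179/8.

22.38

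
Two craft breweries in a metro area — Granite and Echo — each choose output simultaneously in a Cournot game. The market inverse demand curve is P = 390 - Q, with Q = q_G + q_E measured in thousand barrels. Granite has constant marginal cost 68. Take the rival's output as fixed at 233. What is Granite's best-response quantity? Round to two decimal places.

With the rival's output fixed at 233, Granite's profit is π_G = (390 - 233 - q_G)q_G - (68q_G) = (157 - q_G)q_G - (68q_G).
∂π_G/∂q_G = 89 - 2q_G = 0, so q_G = 89/2.

44.50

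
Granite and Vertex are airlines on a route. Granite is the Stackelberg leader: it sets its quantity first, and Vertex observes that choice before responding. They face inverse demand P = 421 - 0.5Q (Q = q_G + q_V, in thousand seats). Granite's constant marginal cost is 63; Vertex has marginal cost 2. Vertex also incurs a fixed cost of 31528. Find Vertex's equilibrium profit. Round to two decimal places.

Solve by backward induction. Given q_G, the follower Vertex maximises π_V = (421 - (1/2)q_G - (1/2)q_V)q_V - 2q_V.
∂π_V/∂q_V = 419 - (1/2)q_G - q_V = 0 gives the reaction function q_V = (419 - (1/2)q_G).
The leader anticipates this reaction. Substituting into P = 421 - 0.5Q gives P = 423/2 - (1/4)q_G, so π_G = (423/2 - (1/4)q_G)q_G - 63q_G.
Maximising: ∂π_G/∂q_G = 297/2 - (1/2)q_G = 0, giving q_G = 297.
Then q_V = (419 - (1/2)·297) = 541/2.
Price P = 421 - (1/2)·(1135/2) = 549/4.
Vertex's profit: (549/4 - 2)·(541/2) - 31528 = 5057.1250.

5057.13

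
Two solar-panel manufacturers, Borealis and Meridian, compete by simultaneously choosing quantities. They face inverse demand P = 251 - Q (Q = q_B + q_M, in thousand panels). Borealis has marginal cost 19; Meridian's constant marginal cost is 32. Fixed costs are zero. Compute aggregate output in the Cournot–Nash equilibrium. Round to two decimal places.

Borealis's profit: π_B = (251 - Q)q_B - (19q_B). Setting ∂π_B/∂q_B = 0: 232 - 2q_B - (q_M) = 0.
Meridian's profit: π_M = (251 - Q)q_M - (32q_M). Setting ∂π_M/∂q_M = 0: 219 - 2q_M - (q_B) = 0.
So q_B = (232 - q_M)/2 and q_M = (219 - q_B)/2.
Substituting one into the other gives q_B = 245/3 and q_M = 206/3.
Total output Q = 245/3 + 206/3 = 451/3.

150.33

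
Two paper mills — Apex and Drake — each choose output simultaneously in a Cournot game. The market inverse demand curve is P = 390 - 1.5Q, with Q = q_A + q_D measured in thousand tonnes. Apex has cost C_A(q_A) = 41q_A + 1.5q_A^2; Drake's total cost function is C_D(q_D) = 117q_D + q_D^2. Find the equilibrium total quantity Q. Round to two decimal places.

88.29

Apex's profit: π_A = (390 - 1.5Q)q_A - (41q_A + (3/2)q_A²). Setting ∂π_A/∂q_A = 0: 349 - 6q_A - (3/2)(q_D) = 0.
Drake's first-order condition: 273 - 5q_D - (3/2)(q_A) = 0.
Rearranging gives the reaction functions q_A = (349 - (3/2)q_D)/6 and q_D = (273 - (3/2)q_A)/5.
Substituting one into the other gives q_A = 48.1261 and q_D = 1486/37.
Total output Q = 48.1261 + 1486/37 = 88.2883.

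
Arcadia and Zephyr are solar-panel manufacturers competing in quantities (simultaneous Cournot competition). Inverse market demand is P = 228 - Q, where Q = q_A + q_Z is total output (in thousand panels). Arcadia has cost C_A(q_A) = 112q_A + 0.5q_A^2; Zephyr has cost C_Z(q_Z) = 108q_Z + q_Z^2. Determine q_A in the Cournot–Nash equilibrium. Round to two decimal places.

31.27

Arcadia's profit: π_A = (228 - Q)q_A - (112q_A + (1/2)q_A²). Setting ∂π_A/∂q_A = 0: 116 - 3q_A - (q_Z) = 0.
Zephyr's profit: π_Z = (228 - Q)q_Z - (108q_Z + q_Z²). Setting ∂π_Z/∂q_Z = 0: 120 - 4q_Z - (q_A) = 0.
Best responses: q_A = (116 - q_Z)/3, q_Z = (120 - q_A)/4.
Solving the pair: q_A = 344/11, q_Z = 244/11.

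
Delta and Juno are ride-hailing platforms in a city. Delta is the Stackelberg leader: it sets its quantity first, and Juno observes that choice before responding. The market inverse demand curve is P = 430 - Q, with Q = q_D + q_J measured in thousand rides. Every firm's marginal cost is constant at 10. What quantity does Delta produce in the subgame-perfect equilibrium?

210

The follower Juno best-responds to any q_D: π_J = (430 - Q)q_J - 10q_J.
Follower FOC: 420 - q_D - 2q_J = 0, so q_J(q_D) = (420 - q_D)/2.
Delta substitutes q_J(q_D) into its own profit: π_D = q_D(430 - q_D - (420 - q_D)/2) - 10q_D = (220 - (1/2)q_D)q_D - 10q_D.
The leader's first-order condition 210 - q_D = 0 yields q_D = 210.
Then q_J = (420 - 210)/2 = 105.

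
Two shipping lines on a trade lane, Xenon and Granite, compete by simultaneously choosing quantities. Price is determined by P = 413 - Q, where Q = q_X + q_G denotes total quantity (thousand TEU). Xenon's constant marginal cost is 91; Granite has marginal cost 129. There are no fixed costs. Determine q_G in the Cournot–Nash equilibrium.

Xenon's profit: π_X = (413 - Q)q_X - (91q_X). Setting ∂π_X/∂q_X = 0: 322 - 2q_X - (q_G) = 0.
Granite's first-order condition: 284 - 2q_G - (q_X) = 0.
Rearranging gives the reaction functions q_X = (322 - q_G)/2 and q_G = (284 - q_X)/2.
Solving the pair: q_X = 120, q_G = 82.

82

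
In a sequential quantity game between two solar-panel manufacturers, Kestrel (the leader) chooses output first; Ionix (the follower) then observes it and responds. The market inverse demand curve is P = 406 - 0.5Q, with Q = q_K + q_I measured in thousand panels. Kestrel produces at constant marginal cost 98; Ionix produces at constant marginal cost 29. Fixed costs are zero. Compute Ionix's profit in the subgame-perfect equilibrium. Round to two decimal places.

33153.13

Solve by backward induction. Given q_K, the follower Ionix maximises π_I = (406 - (1/2)q_K - (1/2)q_I)q_I - 29q_I.
Follower FOC: 377 - (1/2)q_K - q_I = 0, so q_I(q_K) = (377 - (1/2)q_K).
Kestrel substitutes q_I(q_K) into its own profit: π_K = q_K(406 - (1/2)q_K - (377 - (1/2)q_K)/2) - 98q_K = (435/2 - (1/4)q_K)q_K - 98q_K.
Maximising: ∂π_K/∂q_K = 239/2 - (1/2)q_K = 0, giving q_K = 239.
Then q_I = (377 - (1/2)·239) = 515/2.
Price P = 406 - (1/2)·(993/2) = 631/4.
Ionix's profit: (631/4 - 29)·(515/2) = 33153.1250.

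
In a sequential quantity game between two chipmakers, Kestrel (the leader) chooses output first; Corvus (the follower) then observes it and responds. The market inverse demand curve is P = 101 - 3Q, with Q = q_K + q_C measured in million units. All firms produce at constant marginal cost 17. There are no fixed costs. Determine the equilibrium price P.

The follower Corvus best-responds to any q_K: π_C = (101 - 3Q)q_C - 17q_C.
∂π_C/∂q_C = 84 - 3q_K - 6q_C = 0 gives the reaction function q_C = (84 - 3q_K)/6.
Kestrel substitutes q_C(q_K) into its own profit: π_K = q_K(101 - 3q_K - (84 - 3q_K)/2) - 17q_K = (59 - (3/2)q_K)q_K - 17q_K.
The leader's first-order condition 42 - 3q_K = 0 yields q_K = 14.
Then q_C = (84 - 3·14)/6 = 7.
Total output Q = 21, so price P = 101 - 3·21 = 38.

38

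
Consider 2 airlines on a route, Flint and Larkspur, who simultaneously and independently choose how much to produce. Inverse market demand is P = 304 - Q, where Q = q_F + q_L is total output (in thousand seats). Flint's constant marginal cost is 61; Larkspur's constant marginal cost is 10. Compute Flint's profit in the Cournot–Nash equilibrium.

4096

Flint's profit: π_F = (304 - Q)q_F - (61q_F). Setting ∂π_F/∂q_F = 0: 243 - 2q_F - (q_L) = 0.
Larkspur's profit: π_L = (304 - Q)q_L - (10q_L). Setting ∂π_L/∂q_L = 0: 294 - 2q_L - (q_F) = 0.
So q_F = (243 - q_L)/2 and q_L = (294 - q_F)/2.
Substituting one into the other gives q_F = 64 and q_L = 115.
Price P = 304 - 179 = 125.
Flint's profit: (125 - 61)·64 = 4096.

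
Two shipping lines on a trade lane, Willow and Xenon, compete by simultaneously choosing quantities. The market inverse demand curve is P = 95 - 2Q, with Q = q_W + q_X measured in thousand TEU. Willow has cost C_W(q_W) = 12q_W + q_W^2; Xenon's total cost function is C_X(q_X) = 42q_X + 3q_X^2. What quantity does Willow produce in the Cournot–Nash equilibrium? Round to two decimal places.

Willow's profit: π_W = (95 - 2Q)q_W - (12q_W + q_W²). Setting ∂π_W/∂q_W = 0: 83 - 6q_W - 2(q_X) = 0.
Xenon's first-order condition: 53 - 10q_X - 2(q_W) = 0.
So q_W = (83 - 2q_X)/6 and q_X = (53 - 2q_W)/10.
Substituting one into the other gives q_W = 181/14 and q_X = 19/7.

12.93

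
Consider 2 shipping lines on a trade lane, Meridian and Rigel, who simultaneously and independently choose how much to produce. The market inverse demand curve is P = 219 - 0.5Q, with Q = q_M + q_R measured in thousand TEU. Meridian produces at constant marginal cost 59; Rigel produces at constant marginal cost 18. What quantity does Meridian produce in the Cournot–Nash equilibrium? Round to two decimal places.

Meridian's profit: π_M = (219 - 0.5Q)q_M - (59q_M). Setting ∂π_M/∂q_M = 0: 160 - q_M - (1/2)(q_R) = 0.
Rigel's profit: π_R = (219 - 0.5Q)q_R - (18q_R). Setting ∂π_R/∂q_R = 0: 201 - q_R - (1/2)(q_M) = 0.
Best responses: q_M = (160 - (1/2)q_R), q_R = (201 - (1/2)q_M).
Substituting one into the other gives q_M = 238/3 and q_R = 484/3.

79.33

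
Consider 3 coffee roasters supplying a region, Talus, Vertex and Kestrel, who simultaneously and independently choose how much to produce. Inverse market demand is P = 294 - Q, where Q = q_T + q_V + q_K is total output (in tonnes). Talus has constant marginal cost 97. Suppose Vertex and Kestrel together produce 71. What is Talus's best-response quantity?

With rivals' combined output fixed at 71, Talus's profit is π_T = (294 - 71 - q_T)q_T - (97q_T) = (223 - q_T)q_T - (97q_T).
∂π_T/∂q_T = 126 - 2q_T = 0, so q_T = 63.

63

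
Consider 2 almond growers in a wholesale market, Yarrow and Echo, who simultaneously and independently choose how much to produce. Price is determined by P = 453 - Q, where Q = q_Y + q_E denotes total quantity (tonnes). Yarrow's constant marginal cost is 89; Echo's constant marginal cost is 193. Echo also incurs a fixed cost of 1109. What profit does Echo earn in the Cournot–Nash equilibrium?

Yarrow's profit: π_Y = (453 - Q)q_Y - (89q_Y). Setting ∂π_Y/∂q_Y = 0: 364 - 2q_Y - (q_E) = 0.
Echo's first-order condition: 260 - 2q_E - (q_Y) = 0.
Rearranging gives the reaction functions q_Y = (364 - q_E)/2 and q_E = (260 - q_Y)/2.
Substituting one into the other gives q_Y = 156 and q_E = 52.
Price P = 453 - 208 = 245.
Echo's profit: (245 - 193)·52 - 1109 = 1595.

1595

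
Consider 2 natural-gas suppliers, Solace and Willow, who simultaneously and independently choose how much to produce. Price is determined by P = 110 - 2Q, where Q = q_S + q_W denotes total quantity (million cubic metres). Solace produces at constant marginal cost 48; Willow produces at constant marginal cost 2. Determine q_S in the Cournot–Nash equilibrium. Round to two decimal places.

2.67

Solace's profit: π_S = (110 - 2Q)q_S - (48q_S). Setting ∂π_S/∂q_S = 0: 62 - 4q_S - 2(q_W) = 0.
Willow's profit: π_W = (110 - 2Q)q_W - (2q_W). Setting ∂π_W/∂q_W = 0: 108 - 4q_W - 2(q_S) = 0.
So q_S = (62 - 2q_W)/4 and q_W = (108 - 2q_S)/4.
Solving the pair: q_S = 8/3, q_W = 77/3.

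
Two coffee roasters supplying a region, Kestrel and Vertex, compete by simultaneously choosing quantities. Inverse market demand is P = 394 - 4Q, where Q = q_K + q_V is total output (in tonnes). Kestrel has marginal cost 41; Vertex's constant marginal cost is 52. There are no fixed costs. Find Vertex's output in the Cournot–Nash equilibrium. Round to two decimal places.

Kestrel's profit: π_K = (394 - 4Q)q_K - (41q_K). Setting ∂π_K/∂q_K = 0: 353 - 8q_K - 4(q_V) = 0.
Vertex's profit: π_V = (394 - 4Q)q_V - (52q_V). Setting ∂π_V/∂q_V = 0: 342 - 8q_V - 4(q_K) = 0.
Best responses: q_K = (353 - 4q_V)/8, q_V = (342 - 4q_K)/8.
Substituting one into the other gives q_K = 91/3 and q_V = 331/12.

27.58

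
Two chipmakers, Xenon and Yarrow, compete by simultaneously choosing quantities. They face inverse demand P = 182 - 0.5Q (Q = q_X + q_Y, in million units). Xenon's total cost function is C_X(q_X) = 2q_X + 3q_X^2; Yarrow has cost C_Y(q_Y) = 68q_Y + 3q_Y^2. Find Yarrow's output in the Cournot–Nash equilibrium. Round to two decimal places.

14.52

Xenon's profit: π_X = (182 - 0.5Q)q_X - (2q_X + 3q_X²). Setting ∂π_X/∂q_X = 0: 180 - 7q_X - (1/2)(q_Y) = 0.
Yarrow's profit: π_Y = (182 - 0.5Q)q_Y - (68q_Y + 3q_Y²). Setting ∂π_Y/∂q_Y = 0: 114 - 7q_Y - (1/2)(q_X) = 0.
So q_X = (180 - (1/2)q_Y)/7 and q_Y = (114 - (1/2)q_X)/7.
Solving the pair: q_X = 1604/65, q_Y = 944/65.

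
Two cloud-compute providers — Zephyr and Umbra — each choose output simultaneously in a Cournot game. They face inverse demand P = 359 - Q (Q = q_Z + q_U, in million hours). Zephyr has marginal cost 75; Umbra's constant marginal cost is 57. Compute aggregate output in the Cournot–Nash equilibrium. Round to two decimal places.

195.33

Zephyr's profit: π_Z = (359 - Q)q_Z - (75q_Z). Setting ∂π_Z/∂q_Z = 0: 284 - 2q_Z - (q_U) = 0.
Umbra's profit: π_U = (359 - Q)q_U - (57q_U). Setting ∂π_U/∂q_U = 0: 302 - 2q_U - (q_Z) = 0.
Rearranging gives the reaction functions q_Z = (284 - q_U)/2 and q_U = (302 - q_Z)/2.
Substituting one into the other gives q_Z = 266/3 and q_U = 320/3.
Total output Q = 266/3 + 320/3 = 586/3.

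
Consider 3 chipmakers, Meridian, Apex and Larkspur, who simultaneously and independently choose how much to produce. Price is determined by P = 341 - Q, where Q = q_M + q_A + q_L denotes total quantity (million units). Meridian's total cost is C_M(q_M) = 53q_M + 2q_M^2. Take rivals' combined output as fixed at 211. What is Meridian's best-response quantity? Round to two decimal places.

12.83

With rivals' combined output fixed at 211, Meridian's profit is π_M = (341 - 211 - q_M)q_M - (53q_M + 2q_M²) = (130 - q_M)q_M - (53q_M + 2q_M²).
∂π_M/∂q_M = 77 - 6q_M = 0, so q_M = 77/6.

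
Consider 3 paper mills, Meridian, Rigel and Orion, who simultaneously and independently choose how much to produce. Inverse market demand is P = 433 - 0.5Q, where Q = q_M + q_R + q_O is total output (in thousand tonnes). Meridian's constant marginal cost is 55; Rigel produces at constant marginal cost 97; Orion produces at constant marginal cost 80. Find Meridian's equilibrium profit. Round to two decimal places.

24753.13

Meridian's profit: π_M = (433 - 0.5Q)q_M - (55q_M). Setting ∂π_M/∂q_M = 0: 378 - q_M - (1/2)(q_R + q_O) = 0.
Rigel's first-order condition: 336 - q_R - (1/2)(q_M + q_O) = 0.
Orion's profit: π_O = (433 - 0.5Q)q_O - (80q_O). Setting ∂π_O/∂q_O = 0: 353 - q_O - (1/2)(q_M + q_R) = 0.
Summing all 3 equations gives 1067 − 2Q = 0, hence Q = 1067/2.
Back-substituting: q_M = (378 − 1067/4)/(1/2) = 445/2, q_R = (336 − 1067/4)/(1/2) = 277/2, q_O = (353 − 1067/4)/(1/2) = 345/2.
Price P = 433 - (1/2)·(1067/2) = 665/4.
Meridian's profit: (665/4 - 55)·(445/2) = 24753.1250.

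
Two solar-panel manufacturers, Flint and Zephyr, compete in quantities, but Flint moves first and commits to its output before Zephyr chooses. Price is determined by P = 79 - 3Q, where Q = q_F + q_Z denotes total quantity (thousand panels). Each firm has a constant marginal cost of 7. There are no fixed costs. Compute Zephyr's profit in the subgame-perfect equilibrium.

108

Solve by backward induction. Given q_F, the follower Zephyr maximises π_Z = (79 - 3q_F - 3q_Z)q_Z - 7q_Z.
Follower FOC: 72 - 3q_F - 6q_Z = 0, so q_Z(q_F) = (72 - 3q_F)/6.
Flint substitutes q_Z(q_F) into its own profit: π_F = q_F(79 - 3q_F - (72 - 3q_F)/2) - 7q_F = (43 - (3/2)q_F)q_F - 7q_F.
Leader FOC: 36 - 3q_F = 0, so q_F = 12.
Then q_Z = (72 - 3·12)/6 = 6.
Price P = 79 - 3·18 = 25.
Zephyr's profit: (25 - 7)·6 = 108.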